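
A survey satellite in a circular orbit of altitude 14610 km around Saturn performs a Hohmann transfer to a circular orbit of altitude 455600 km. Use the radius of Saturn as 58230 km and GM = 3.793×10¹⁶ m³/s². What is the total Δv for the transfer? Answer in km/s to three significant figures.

Δv_total ≈ 11.7 km/s

r₁ = 58230 + 14610 = 72840 km = 7.2840×10⁷ m.
r₂ = 58230 + 455600 = 513830 km = 5.1383×10⁸ m.
Transfer ellipse a_t = (r₁ + r₂)/2 = 2.933×10⁸ m.
At r₁: circular v_c1 = √(μ/r₁) = 22820 m/s; transfer-perikrone v_p = √[μ(2/r₁ − 1/a_t)] = 30200 m/s.
Δv₁ = v_p − v_c1 = 7382 m/s.
At r₂: circular v_c2 = √(μ/r₂) = 8592 m/s; transfer-apokrone v_a = √[μ(2/r₂ − 1/a_t)] = 4281 m/s.
Δv₂ = v_c2 − v_a = 4310 m/s.
Total Δv = Δv₁ + Δv₂ = 11690 m/s = 11.69 km/s.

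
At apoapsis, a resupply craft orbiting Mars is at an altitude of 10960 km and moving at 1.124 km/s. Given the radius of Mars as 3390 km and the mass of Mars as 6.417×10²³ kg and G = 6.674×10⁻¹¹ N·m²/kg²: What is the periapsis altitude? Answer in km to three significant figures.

periapsis altitude ≈ 463 km

μ = GM = 6.674×10⁻¹¹ × 6.417×10²³ = 4.283×10¹³ m³/s².
r_a = 3390 + 10960 = 14350 km = 1.435×10⁷ m.
Specific energy ε = v²/2 − μ/r = -2.353×10⁶ J/kg, so a = −μ/(2ε) = 9.101×10⁶ m.
The apsides satisfy r_p + r_a = 2a, so the periapsis radius is 2a − r_a = 3.853×10⁶ m = 3852.8 km.
Periapsis altitude = 3852.8 − 3390 = 462.78 km.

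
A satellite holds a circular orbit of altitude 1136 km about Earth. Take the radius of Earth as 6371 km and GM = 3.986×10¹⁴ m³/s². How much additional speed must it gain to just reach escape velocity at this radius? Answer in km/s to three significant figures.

r = 6371 + 1136 = 7507.0 km = 7.5070×10⁶ m.
Circular speed v_c = √(μ/r) = 7287 m/s.
Escape speed v_esc = √(2μ/r) = √2 × v_c = 10310 m/s.
Δv = v_esc − v_c = 3018 m/s = 3.018 km/s.

Δv ≈ 3.02 km/s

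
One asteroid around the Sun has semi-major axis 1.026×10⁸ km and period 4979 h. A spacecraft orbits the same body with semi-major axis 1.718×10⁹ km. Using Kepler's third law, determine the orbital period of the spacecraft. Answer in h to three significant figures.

Kepler's third law: T² ∝ a³, so T₂ = T₁ (a₂/a₁)^(3/2).
a₂/a₁ = 16.74, (a₂/a₁)^(3/2) = 68.52.
T₂ = 4979 × 68.52 = 3.412×10⁵ h.

T₂ ≈ 3.41×10⁵ h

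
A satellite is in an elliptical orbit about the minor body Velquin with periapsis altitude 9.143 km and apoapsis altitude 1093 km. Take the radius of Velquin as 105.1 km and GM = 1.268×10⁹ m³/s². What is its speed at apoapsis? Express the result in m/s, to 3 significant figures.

r_p = 105.1 + 9.143 = 114.24 km = 1.1424×10⁵ m.
r_a = 105.1 + 1093 = 1198.1 km = 1.1981×10⁶ m.
Semi-major axis a = (r_p + r_a)/2 = 656.17 km = 6.562×10⁵ m.
Vis-viva: v² = μ(2/r − 1/a) = 1.268×10⁹ × (1.669×10⁻⁶ − 1.524×10⁻⁶) = 1.843×10² m²/s².
v = 13.57 m/s.

v ≈ 13.6 m/s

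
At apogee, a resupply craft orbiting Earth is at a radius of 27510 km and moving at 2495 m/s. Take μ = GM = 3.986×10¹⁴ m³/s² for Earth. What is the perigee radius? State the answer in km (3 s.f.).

perigee radius ≈ 7530 km

r_a = 2.751×10⁷ m.
Specific energy ε = v²/2 − μ/r = -1.138×10⁷ J/kg, so a = −μ/(2ε) = 1.752×10⁷ m.
The apsides satisfy r_p + r_a = 2a, so the perigee radius is 2a − r_a = 7.526×10⁶ m = 7526.3 km.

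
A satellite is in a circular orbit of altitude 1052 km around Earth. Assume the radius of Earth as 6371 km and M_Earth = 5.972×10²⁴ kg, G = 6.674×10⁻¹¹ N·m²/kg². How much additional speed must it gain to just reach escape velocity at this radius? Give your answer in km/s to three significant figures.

Δv ≈ 3.04 km/s

μ = GM = 6.674×10⁻¹¹ × 5.972×10²⁴ = 3.986×10¹⁴ m³/s².
r = 6371 + 1052 = 7423.0 km = 7.4230×10⁶ m.
Circular speed v_c = √(μ/r) = 7328 m/s.
Escape speed v_esc = √(2μ/r) = √2 × v_c = 10360 m/s.
Δv = v_esc − v_c = 3035 m/s = 3.035 km/s.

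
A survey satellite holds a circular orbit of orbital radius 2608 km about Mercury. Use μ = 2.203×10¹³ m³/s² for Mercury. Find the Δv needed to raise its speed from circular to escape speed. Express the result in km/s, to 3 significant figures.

r = 2608 km = 2.608×10⁶ m.
Circular speed v_c = √(μ/r) = 2906 m/s.
Escape speed v_esc = √(2μ/r) = √2 × v_c = 4110 m/s.
Δv = v_esc − v_c = 1204 m/s = 1.204 km/s.

Δv ≈ 1.20 km/s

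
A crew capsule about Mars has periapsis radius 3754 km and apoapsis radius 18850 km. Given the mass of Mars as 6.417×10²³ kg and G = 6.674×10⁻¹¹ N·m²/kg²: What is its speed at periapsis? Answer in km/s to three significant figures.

v ≈ 4.36 km/s

μ = GM = 6.674×10⁻¹¹ × 6.417×10²³ = 4.283×10¹³ m³/s².
Semi-major axis a = (r_p + r_a)/2 = 11302 km = 1.130×10⁷ m.
Vis-viva: v² = μ(2/r − 1/a) = 4.283×10¹³ × (5.328×10⁻⁷ − 8.848×10⁻⁸) = 1.903×10⁷ m²/s².
v = 4362 m/s = 4.362 km/s.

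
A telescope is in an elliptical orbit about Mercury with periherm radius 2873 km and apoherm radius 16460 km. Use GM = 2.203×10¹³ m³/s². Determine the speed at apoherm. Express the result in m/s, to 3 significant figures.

v ≈ 631 m/s

Semi-major axis a = (r_p + r_a)/2 = 9666.5 km = 9.666×10⁶ m.
Vis-viva: v² = μ(2/r − 1/a) = 2.203×10¹³ × (1.215×10⁻⁷ − 1.035×10⁻⁷) = 3.978×10⁵ m²/s².
v = 630.7 m/s.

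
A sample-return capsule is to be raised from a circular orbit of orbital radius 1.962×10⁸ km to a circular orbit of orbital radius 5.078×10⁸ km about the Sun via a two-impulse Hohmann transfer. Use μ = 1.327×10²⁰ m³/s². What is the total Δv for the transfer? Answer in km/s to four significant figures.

r₁ = 1.962×10⁸ km = 1.962×10¹¹ m.
r₂ = 5.078×10⁸ km = 5.078×10¹¹ m.
Transfer ellipse a_t = (r₁ + r₂)/2 = 3.520×10¹¹ m.
At r₁: circular v_c1 = √(μ/r₁) = 26010 m/s; transfer-perihelion v_p = √[μ(2/r₁ − 1/a_t)] = 31240 m/s.
Δv₁ = v_p − v_c1 = 5230 m/s.
At r₂: circular v_c2 = √(μ/r₂) = 16170 m/s; transfer-aphelion v_a = √[μ(2/r₂ − 1/a_t)] = 12070 m/s.
Δv₂ = v_c2 − v_a = 4097 m/s.
Total Δv = Δv₁ + Δv₂ = 9326 m/s = 9.326 km/s.

Δv_total ≈ 9.326 km/s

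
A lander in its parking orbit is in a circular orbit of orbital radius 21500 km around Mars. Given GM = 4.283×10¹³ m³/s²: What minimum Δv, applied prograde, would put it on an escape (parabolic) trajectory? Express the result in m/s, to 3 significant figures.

r = 21500 km = 2.150×10⁷ m.
Circular speed v_c = √(μ/r) = 1411 m/s.
Escape speed v_esc = √(2μ/r) = √2 × v_c = 1996 m/s.
Δv = v_esc − v_c = 584.6 m/s.

Δv ≈ 585 m/s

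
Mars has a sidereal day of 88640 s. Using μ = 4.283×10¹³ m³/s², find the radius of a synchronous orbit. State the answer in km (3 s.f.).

A synchronous orbit has period T, so by Kepler's third law a = (μT²/4π²)^(1/3).
μT²/4π² = 4.283×10¹³ × (8.864×10⁴)² / 39.48 = 8.524×10²¹ m³.
a = 2.043×10⁷ m = 20428 km.

r_sync ≈ 20400 km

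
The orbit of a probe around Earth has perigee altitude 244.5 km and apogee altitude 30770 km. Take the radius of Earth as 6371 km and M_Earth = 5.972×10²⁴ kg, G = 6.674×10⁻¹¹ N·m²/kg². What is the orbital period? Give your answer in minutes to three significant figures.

μ = GM = 6.674×10⁻¹¹ × 5.972×10²⁴ = 3.986×10¹⁴ m³/s².
r_p = 6371 + 244.5 = 6615.5 km = 6.6155×10⁶ m.
r_a = 6371 + 30770 = 37141 km = 3.7141×10⁷ m.
Semi-major axis a = (r_p + r_a)/2 = (6615.5 + 37141)/2 = 21878 km = 2.188×10⁷ m.
By Kepler's third law T = 2π√(a³/μ) = 2π × 5.126×10³ = 3.221×10⁴ s.
= 536.8 minutes.

T ≈ 537 minutes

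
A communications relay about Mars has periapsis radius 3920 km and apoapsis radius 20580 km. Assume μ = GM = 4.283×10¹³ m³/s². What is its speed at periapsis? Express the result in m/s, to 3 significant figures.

Semi-major axis a = (r_p + r_a)/2 = 12250 km = 1.225×10⁷ m.
Vis-viva: v² = μ(2/r − 1/a) = 4.283×10¹³ × (5.102×10⁻⁷ − 8.163×10⁻⁸) = 1.836×10⁷ m²/s².
v = 4284 m/s.

v ≈ 4280 m/s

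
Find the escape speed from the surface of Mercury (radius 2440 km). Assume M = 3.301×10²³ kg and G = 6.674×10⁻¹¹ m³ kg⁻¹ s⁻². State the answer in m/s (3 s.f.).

μ = GM = 6.674×10⁻¹¹ × 3.301×10²³ = 2.203×10¹³ m³/s².
r = R = 2.440×10⁶ m.
Escape speed v_esc = √(2μ/r) = √(2 × 2.203×10¹³ / 2.440×10⁶) = √(1.806×10⁷) = 4249 m/s.

v_esc ≈ 4250 m/s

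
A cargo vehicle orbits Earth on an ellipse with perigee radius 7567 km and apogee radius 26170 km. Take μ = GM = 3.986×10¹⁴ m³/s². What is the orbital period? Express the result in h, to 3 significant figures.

T ≈ 6.06 h

Semi-major axis a = (r_p + r_a)/2 = (7567.0 + 26170)/2 = 16868 km = 1.687×10⁷ m.
By Kepler's third law T = 2π√(a³/μ) = 2π × 3.470×10³ = 2.180×10⁴ s.
= 6.057 h.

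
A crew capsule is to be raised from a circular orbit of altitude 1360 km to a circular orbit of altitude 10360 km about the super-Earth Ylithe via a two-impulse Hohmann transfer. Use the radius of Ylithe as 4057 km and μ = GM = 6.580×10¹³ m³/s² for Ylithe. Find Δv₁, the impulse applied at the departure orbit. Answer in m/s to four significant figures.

Δv ≈ 717.0 m/s

r₁ = 4057 + 1360 = 5417.0 km = 5.4170×10⁶ m.
r₂ = 4057 + 10360 = 14417 km = 1.4417×10⁷ m.
Transfer ellipse a_t = (r₁ + r₂)/2 = 9.917×10⁶ m.
At r₁: circular v_c1 = √(μ/r₁) = 3485 m/s; transfer-periapsis v_p = √[μ(2/r₁ − 1/a_t)] = 4202 m/s.
Δv₁ = v_p − v_c1 = 717.0 m/s.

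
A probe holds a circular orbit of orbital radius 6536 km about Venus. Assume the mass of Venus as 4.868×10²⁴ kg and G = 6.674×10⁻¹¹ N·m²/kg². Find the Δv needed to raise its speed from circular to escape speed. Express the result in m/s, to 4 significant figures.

Δv ≈ 2920 m/s

μ = GM = 6.674×10⁻¹¹ × 4.868×10²⁴ = 3.249×10¹⁴ m³/s².
r = 6536 km = 6.536×10⁶ m.
Circular speed v_c = √(μ/r) = 7050 m/s.
Escape speed v_esc = √(2μ/r) = √2 × v_c = 9971 m/s.
Δv = v_esc − v_c = 2920 m/s.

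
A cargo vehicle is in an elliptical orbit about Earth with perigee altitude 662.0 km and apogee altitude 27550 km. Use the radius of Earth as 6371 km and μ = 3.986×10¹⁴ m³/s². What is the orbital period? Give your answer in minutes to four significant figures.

T ≈ 486.0 minutes

r_p = 6371 + 662.0 = 7033.0 km = 7.0330×10⁶ m.
r_a = 6371 + 27550 = 33921 km = 3.3921×10⁷ m.
Semi-major axis a = (r_p + r_a)/2 = (7033.0 + 33921)/2 = 20477 km = 2.048×10⁷ m.
By Kepler's third law T = 2π√(a³/μ) = 2π × 4.641×10³ = 2.916×10⁴ s.
= 486.0 minutes.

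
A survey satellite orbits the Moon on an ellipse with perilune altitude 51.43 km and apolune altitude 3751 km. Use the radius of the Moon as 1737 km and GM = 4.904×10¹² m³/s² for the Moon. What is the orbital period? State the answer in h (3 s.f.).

T ≈ 5.47 h

r_p = 1737 + 51.43 = 1788.4 km = 1.7884×10⁶ m.
r_a = 1737 + 3751 = 5488.0 km = 5.4880×10⁶ m.
Semi-major axis a = (r_p + r_a)/2 = (1788.4 + 5488.0)/2 = 3638.2 km = 3.638×10⁶ m.
By Kepler's third law T = 2π√(a³/μ) = 2π × 3.134×10³ = 1.969×10⁴ s.
= 5.469 h.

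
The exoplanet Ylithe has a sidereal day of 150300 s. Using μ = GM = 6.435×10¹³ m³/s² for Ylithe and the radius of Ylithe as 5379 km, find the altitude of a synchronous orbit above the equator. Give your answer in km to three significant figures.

A synchronous orbit has period T, so by Kepler's third law a = (μT²/4π²)^(1/3).
μT²/4π² = 6.435×10¹³ × (1.503×10⁵)² / 39.48 = 3.682×10²² m³.
a = 3.327×10⁷ m = 33269 km.
Altitude h = a − R = 33269 − 5379 = 27890 km.

h_sync ≈ 27900 km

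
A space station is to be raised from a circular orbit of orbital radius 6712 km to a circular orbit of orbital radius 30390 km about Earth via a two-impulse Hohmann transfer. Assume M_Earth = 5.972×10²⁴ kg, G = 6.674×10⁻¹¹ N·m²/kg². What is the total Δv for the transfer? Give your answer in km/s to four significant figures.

μ = GM = 6.674×10⁻¹¹ × 5.972×10²⁴ = 3.986×10¹⁴ m³/s².
r₁ = 6712 km = 6.712×10⁶ m.
r₂ = 30390 km = 3.039×10⁷ m.
Transfer ellipse a_t = (r₁ + r₂)/2 = 1.855×10⁷ m.
At r₁: circular v_c1 = √(μ/r₁) = 7706 m/s; transfer-perigee v_p = √[μ(2/r₁ − 1/a_t)] = 9863 m/s.
Δv₁ = v_p − v_c1 = 2157 m/s.
At r₂: circular v_c2 = √(μ/r₂) = 3621 m/s; transfer-apogee v_a = √[μ(2/r₂ − 1/a_t)] = 2178 m/s.
Δv₂ = v_c2 − v_a = 1443 m/s.
Total Δv = Δv₁ + Δv₂ = 3600 m/s = 3.600 km/s.

Δv_total ≈ 3.600 km/s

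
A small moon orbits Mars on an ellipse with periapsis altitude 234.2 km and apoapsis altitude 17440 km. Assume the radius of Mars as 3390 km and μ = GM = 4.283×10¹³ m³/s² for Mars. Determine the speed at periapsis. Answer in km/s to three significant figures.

v ≈ 4.49 km/s

r_p = 3390 + 234.2 = 3624.2 km = 3.6242×10⁶ m.
r_a = 3390 + 17440 = 20830 km = 2.0830×10⁷ m.
Semi-major axis a = (r_p + r_a)/2 = 12227 km = 1.223×10⁷ m.
Vis-viva: v² = μ(2/r − 1/a) = 4.283×10¹³ × (5.518×10⁻⁷ − 8.179×10⁻⁸) = 2.013×10⁷ m²/s².
v = 4487 m/s = 4.487 km/s.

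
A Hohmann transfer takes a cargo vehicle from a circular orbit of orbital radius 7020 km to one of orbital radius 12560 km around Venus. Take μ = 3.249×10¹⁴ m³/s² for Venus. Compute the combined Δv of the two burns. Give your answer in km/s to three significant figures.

r₁ = 7020 km = 7.020×10⁶ m.
r₂ = 12560 km = 1.256×10⁷ m.
Transfer ellipse a_t = (r₁ + r₂)/2 = 9.790×10⁶ m.
At r₁: circular v_c1 = √(μ/r₁) = 6803 m/s; transfer-periapsis v_p = √[μ(2/r₁ − 1/a_t)] = 7706 m/s.
Δv₁ = v_p − v_c1 = 902.6 m/s.
At r₂: circular v_c2 = √(μ/r₂) = 5086 m/s; transfer-apoapsis v_a = √[μ(2/r₂ − 1/a_t)] = 4307 m/s.
Δv₂ = v_c2 − v_a = 779.2 m/s.
Total Δv = Δv₁ + Δv₂ = 1682 m/s = 1.682 km/s.

Δv_total ≈ 1.68 km/s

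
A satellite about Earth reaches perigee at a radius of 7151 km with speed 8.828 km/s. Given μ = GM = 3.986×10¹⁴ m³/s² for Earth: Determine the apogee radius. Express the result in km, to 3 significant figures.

r_p = 7.151×10⁶ m.
Specific energy ε = v²/2 − μ/r = -1.677×10⁷ J/kg, so a = −μ/(2ε) = 1.188×10⁷ m.
The apsides satisfy r_p + r_a = 2a, so the apogee radius is 2a − r_p = 1.661×10⁷ m = 16612 km.

apogee radius ≈ 16600 km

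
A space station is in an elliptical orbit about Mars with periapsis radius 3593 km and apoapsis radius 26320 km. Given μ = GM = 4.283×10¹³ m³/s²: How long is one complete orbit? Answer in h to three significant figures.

Semi-major axis a = (r_p + r_a)/2 = (3593.0 + 26320)/2 = 14956 km = 1.496×10⁷ m.
By Kepler's third law T = 2π√(a³/μ) = 2π × 8.838×10³ = 5.553×10⁴ s.
= 15.43 h.

T ≈ 15.4 h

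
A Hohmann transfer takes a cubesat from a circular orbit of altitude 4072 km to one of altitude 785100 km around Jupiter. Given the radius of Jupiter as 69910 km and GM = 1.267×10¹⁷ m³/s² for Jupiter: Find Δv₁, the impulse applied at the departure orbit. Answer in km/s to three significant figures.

Δv ≈ 14.8 km/s

r₁ = 69910 + 4072 = 73982 km = 7.3982×10⁷ m.
r₂ = 69910 + 785100 = 855010 km = 8.5501×10⁸ m.
Transfer ellipse a_t = (r₁ + r₂)/2 = 4.645×10⁸ m.
At r₁: circular v_c1 = √(μ/r₁) = 41380 m/s; transfer-perijove v_p = √[μ(2/r₁ − 1/a_t)] = 56150 m/s.
Δv₁ = v_p − v_c1 = 14760 m/s.
= 14.76 km/s.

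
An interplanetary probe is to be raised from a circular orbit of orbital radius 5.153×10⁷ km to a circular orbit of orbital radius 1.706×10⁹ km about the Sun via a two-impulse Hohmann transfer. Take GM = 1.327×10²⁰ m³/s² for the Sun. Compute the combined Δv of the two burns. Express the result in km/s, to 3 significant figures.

r₁ = 5.153×10⁷ km = 5.153×10¹⁰ m.
r₂ = 1.706×10⁹ km = 1.706×10¹² m.
Transfer ellipse a_t = (r₁ + r₂)/2 = 8.788×10¹¹ m.
At r₁: circular v_c1 = √(μ/r₁) = 50750 m/s; transfer-perihelion v_p = √[μ(2/r₁ − 1/a_t)] = 70710 m/s.
Δv₁ = v_p − v_c1 = 19960 m/s.
At r₂: circular v_c2 = √(μ/r₂) = 8820 m/s; transfer-aphelion v_a = √[μ(2/r₂ − 1/a_t)] = 2136 m/s.
Δv₂ = v_c2 − v_a = 6684 m/s.
Total Δv = Δv₁ + Δv₂ = 26640 m/s = 26.64 km/s.

Δv_total ≈ 26.6 km/s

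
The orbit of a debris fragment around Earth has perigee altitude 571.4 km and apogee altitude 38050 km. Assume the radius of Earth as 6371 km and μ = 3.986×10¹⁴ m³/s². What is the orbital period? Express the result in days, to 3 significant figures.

T ≈ 0.474 days

r_p = 6371 + 571.4 = 6942.4 km = 6.9424×10⁶ m.
r_a = 6371 + 38050 = 44421 km = 4.4421×10⁷ m.
Semi-major axis a = (r_p + r_a)/2 = (6942.4 + 44421)/2 = 25682 km = 2.568×10⁷ m.
By Kepler's third law T = 2π√(a³/μ) = 2π × 6.519×10³ = 4.096×10⁴ s.
= 0.4741 days.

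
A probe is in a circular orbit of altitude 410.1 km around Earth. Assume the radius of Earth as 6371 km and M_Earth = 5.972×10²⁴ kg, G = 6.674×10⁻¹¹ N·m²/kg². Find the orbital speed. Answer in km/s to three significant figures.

μ = GM = 6.674×10⁻¹¹ × 5.972×10²⁴ = 3.986×10¹⁴ m³/s².
r = 6371 + 410.1 = 6781.1 km = 6.7811×10⁶ m.
For a circular orbit v = √(μ/r) = √(3.986×10¹⁴ / 6.781×10⁶) = √(5.878×10⁷) = 7667 m/s.
That is 7.667 km/s.

v ≈ 7.67 km/s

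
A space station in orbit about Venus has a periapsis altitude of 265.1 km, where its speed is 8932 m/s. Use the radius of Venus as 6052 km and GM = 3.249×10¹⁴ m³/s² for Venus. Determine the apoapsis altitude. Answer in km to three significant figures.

apoapsis altitude ≈ 15800 km

r_p = 6052 + 265.1 = 6317.1 km = 6.317×10⁶ m.
Specific energy ε = v²/2 − μ/r = -1.154×10⁷ J/kg, so a = −μ/(2ε) = 1.408×10⁷ m.
The apsides satisfy r_p + r_a = 2a, so the apoapsis radius is 2a − r_p = 2.183×10⁷ m = 21833 km.
Apoapsis altitude = 21833 − 6052 = 15781 km.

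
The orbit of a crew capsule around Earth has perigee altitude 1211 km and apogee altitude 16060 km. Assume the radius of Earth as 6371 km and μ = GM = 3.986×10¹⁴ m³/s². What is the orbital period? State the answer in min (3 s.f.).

r_p = 6371 + 1211 = 7582.0 km = 7.5820×10⁶ m.
r_a = 6371 + 16060 = 22431 km = 2.2431×10⁷ m.
Semi-major axis a = (r_p + r_a)/2 = (7582.0 + 22431)/2 = 15006 km = 1.501×10⁷ m.
By Kepler's third law T = 2π√(a³/μ) = 2π × 2.912×10³ = 1.829×10⁴ s.
= 304.9 min.

T ≈ 305 min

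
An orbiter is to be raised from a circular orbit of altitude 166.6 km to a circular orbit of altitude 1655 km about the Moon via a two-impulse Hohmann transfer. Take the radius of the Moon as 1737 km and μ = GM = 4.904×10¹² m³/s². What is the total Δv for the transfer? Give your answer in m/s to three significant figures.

r₁ = 1737 + 166.6 = 1903.6 km = 1.9036×10⁶ m.
r₂ = 1737 + 1655 = 3392.0 km = 3.3920×10⁶ m.
Transfer ellipse a_t = (r₁ + r₂)/2 = 2.648×10⁶ m.
At r₁: circular v_c1 = √(μ/r₁) = 1605 m/s; transfer-perilune v_p = √[μ(2/r₁ − 1/a_t)] = 1817 m/s.
Δv₁ = v_p − v_c1 = 211.6 m/s.
At r₂: circular v_c2 = √(μ/r₂) = 1202 m/s; transfer-apolune v_a = √[μ(2/r₂ − 1/a_t)] = 1020 m/s.
Δv₂ = v_c2 − v_a = 182.9 m/s.
Total Δv = Δv₁ + Δv₂ = 394.5 m/s.

Δv_total ≈ 394 m/s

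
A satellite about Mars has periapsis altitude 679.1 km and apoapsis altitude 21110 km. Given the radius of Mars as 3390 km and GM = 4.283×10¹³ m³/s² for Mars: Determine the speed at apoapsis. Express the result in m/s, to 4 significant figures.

r_p = 3390 + 679.1 = 4069.1 km = 4.0691×10⁶ m.
r_a = 3390 + 21110 = 24500 km = 2.4500×10⁷ m.
Semi-major axis a = (r_p + r_a)/2 = 14285 km = 1.428×10⁷ m.
Vis-viva: v² = μ(2/r − 1/a) = 4.283×10¹³ × (8.163×10⁻⁸ − 7.001×10⁻⁸) = 4.980×10⁵ m²/s².
v = 705.7 m/s.

v ≈ 705.7 m/s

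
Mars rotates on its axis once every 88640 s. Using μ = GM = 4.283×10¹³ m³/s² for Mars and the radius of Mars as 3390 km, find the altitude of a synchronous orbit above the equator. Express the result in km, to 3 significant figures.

A synchronous orbit has period T, so by Kepler's third law a = (μT²/4π²)^(1/3).
μT²/4π² = 4.283×10¹³ × (8.864×10⁴)² / 39.48 = 8.524×10²¹ m³.
a = 2.043×10⁷ m = 20428 km.
Altitude h = a − R = 20428 − 3390 = 17038 km.

h_sync ≈ 17000 km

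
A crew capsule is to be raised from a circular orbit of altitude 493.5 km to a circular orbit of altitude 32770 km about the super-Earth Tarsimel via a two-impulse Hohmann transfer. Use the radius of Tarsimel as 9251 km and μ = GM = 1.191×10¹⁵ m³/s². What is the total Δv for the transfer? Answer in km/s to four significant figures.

r₁ = 9251 + 493.5 = 9744.5 km = 9.7445×10⁶ m.
r₂ = 9251 + 32770 = 42021 km = 4.2021×10⁷ m.
Transfer ellipse a_t = (r₁ + r₂)/2 = 2.588×10⁷ m.
At r₁: circular v_c1 = √(μ/r₁) = 11060 m/s; transfer-periapsis v_p = √[μ(2/r₁ − 1/a_t)] = 14090 m/s.
Δv₁ = v_p − v_c1 = 3031 m/s.
At r₂: circular v_c2 = √(μ/r₂) = 5324 m/s; transfer-apoapsis v_a = √[μ(2/r₂ − 1/a_t)] = 3267 m/s.
Δv₂ = v_c2 − v_a = 2057 m/s.
Total Δv = Δv₁ + Δv₂ = 5088 m/s = 5.088 km/s.

Δv_total ≈ 5.088 km/s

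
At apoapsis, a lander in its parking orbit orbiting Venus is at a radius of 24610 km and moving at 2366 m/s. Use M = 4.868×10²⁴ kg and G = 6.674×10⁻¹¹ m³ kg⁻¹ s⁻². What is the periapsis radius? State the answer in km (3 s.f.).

μ = GM = 6.674×10⁻¹¹ × 4.868×10²⁴ = 3.249×10¹⁴ m³/s².
r_a = 2.461×10⁷ m.
Specific energy ε = v²/2 − μ/r = -1.040×10⁷ J/kg, so a = −μ/(2ε) = 1.562×10⁷ m.
The apsides satisfy r_p + r_a = 2a, so the periapsis radius is 2a − r_a = 6.622×10⁶ m = 6621.7 km.

periapsis radius ≈ 6620 km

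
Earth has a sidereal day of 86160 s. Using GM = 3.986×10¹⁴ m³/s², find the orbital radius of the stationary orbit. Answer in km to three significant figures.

r_sync ≈ 42200 km

A synchronous orbit has period T, so by Kepler's third law a = (μT²/4π²)^(1/3).
μT²/4π² = 3.986×10¹⁴ × (8.616×10⁴)² / 39.48 = 7.495×10²² m³.
a = 4.216×10⁷ m = 42163 km.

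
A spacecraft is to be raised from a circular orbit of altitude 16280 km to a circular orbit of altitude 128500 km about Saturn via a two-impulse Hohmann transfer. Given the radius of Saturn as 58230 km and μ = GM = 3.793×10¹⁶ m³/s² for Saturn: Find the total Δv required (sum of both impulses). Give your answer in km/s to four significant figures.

Δv_total ≈ 7.902 km/s

r₁ = 58230 + 16280 = 74510 km = 7.4510×10⁷ m.
r₂ = 58230 + 128500 = 186730 km = 1.8673×10⁸ m.
Transfer ellipse a_t = (r₁ + r₂)/2 = 1.306×10⁸ m.
At r₁: circular v_c1 = √(μ/r₁) = 22560 m/s; transfer-perikrone v_p = √[μ(2/r₁ − 1/a_t)] = 26980 m/s.
Δv₁ = v_p − v_c1 = 4414 m/s.
At r₂: circular v_c2 = √(μ/r₂) = 14250 m/s; transfer-apokrone v_a = √[μ(2/r₂ − 1/a_t)] = 10760 m/s.
Δv₂ = v_c2 − v_a = 3488 m/s.
Total Δv = Δv₁ + Δv₂ = 7902 m/s = 7.902 km/s.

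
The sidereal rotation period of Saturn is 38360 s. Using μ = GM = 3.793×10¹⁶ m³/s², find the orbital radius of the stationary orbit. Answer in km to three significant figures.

r_sync ≈ 1.12×10⁵ km

A synchronous orbit has period T, so by Kepler's third law a = (μT²/4π²)^(1/3).
μT²/4π² = 3.793×10¹⁶ × (3.836×10⁴)² / 39.48 = 1.414×10²⁴ m³.
a = 1.122×10⁸ m = 1.1223×10⁵ km.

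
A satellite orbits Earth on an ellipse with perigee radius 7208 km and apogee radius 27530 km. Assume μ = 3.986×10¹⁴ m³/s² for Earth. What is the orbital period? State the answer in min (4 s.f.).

T ≈ 379.7 min

Semi-major axis a = (r_p + r_a)/2 = (7208.0 + 27530)/2 = 17369 km = 1.737×10⁷ m.
By Kepler's third law T = 2π√(a³/μ) = 2π × 3.626×10³ = 2.278×10⁴ s.
= 379.7 min.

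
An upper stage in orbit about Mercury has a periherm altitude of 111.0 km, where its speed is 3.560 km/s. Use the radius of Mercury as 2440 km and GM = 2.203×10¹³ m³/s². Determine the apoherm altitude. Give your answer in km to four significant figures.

r_p = 2440 + 111.0 = 2551.0 km = 2.551×10⁶ m.
Specific energy ε = v²/2 − μ/r = -2.299×10⁶ J/kg, so a = −μ/(2ε) = 4.791×10⁶ m.
The apsides satisfy r_p + r_a = 2a, so the apoherm radius is 2a − r_p = 7.031×10⁶ m = 7031.3 km.
Apoherm altitude = 7031.3 − 2440 = 4591.3 km.

apoherm altitude ≈ 4591 km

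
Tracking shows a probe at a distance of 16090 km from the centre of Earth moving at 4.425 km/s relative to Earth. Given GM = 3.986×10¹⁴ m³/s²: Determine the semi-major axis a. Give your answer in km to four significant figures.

r = 1.609×10⁷ m.
Specific orbital energy ε = v²/2 − μ/r = (4425)²/2 − 3.986×10¹⁴/1.609×10⁷ = -1.498×10⁷ J/kg.
Since ε = −μ/(2a), a = −μ/(2ε) = 1.330×10⁷ m = 13302 km.

a ≈ 13300 km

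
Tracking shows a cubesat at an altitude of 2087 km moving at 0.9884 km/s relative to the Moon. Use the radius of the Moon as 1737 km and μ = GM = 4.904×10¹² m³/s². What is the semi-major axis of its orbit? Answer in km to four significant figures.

r = 1737 + 2087 = 3824.0 km = 3.824×10⁶ m.
Specific orbital energy ε = v²/2 − μ/r = (988.4)²/2 − 4.904×10¹²/3.824×10⁶ = -7.940×10⁵ J/kg.
Since ε = −μ/(2a), a = −μ/(2ε) = 3.088×10⁶ m = 3088.3 km.

a ≈ 3088 km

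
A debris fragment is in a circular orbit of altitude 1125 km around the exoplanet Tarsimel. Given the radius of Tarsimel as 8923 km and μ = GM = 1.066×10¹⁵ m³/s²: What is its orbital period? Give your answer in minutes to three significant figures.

T ≈ 102 minutes

r = 8923 + 1125 = 10048 km = 1.0048×10⁷ m.
Kepler's third law: T = 2π√(r³/μ) = 2π√((1.005×10⁷)³ / 1.066×10¹⁵).
r³/μ = 9.517×10⁵ s², so T = 2π × 9.755×10² = 6.129×10³ s.
Converting: 6.129×10³ s ÷ 60.00 = 102.2 minutes.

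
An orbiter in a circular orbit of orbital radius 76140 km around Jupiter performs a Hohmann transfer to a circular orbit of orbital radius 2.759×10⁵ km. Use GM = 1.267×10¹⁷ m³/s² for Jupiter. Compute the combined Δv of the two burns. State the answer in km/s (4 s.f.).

Δv_total ≈ 17.61 km/s

r₁ = 76140 km = 7.614×10⁷ m.
r₂ = 2.759×10⁵ km = 2.759×10⁸ m.
Transfer ellipse a_t = (r₁ + r₂)/2 = 1.760×10⁸ m.
At r₁: circular v_c1 = √(μ/r₁) = 40790 m/s; transfer-perijove v_p = √[μ(2/r₁ − 1/a_t)] = 51070 m/s.
Δv₁ = v_p − v_c1 = 10280 m/s.
At r₂: circular v_c2 = √(μ/r₂) = 21430 m/s; transfer-apojove v_a = √[μ(2/r₂ − 1/a_t)] = 14090 m/s.
Δv₂ = v_c2 − v_a = 7335 m/s.
Total Δv = Δv₁ + Δv₂ = 17610 m/s = 17.61 km/s.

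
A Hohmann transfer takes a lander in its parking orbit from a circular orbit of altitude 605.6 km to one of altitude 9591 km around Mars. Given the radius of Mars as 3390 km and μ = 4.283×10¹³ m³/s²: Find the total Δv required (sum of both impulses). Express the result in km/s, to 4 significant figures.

r₁ = 3390 + 605.6 = 3995.6 km = 3.9956×10⁶ m.
r₂ = 3390 + 9591 = 12981 km = 1.2981×10⁷ m.
Transfer ellipse a_t = (r₁ + r₂)/2 = 8.488×10⁶ m.
At r₁: circular v_c1 = √(μ/r₁) = 3274 m/s; transfer-periapsis v_p = √[μ(2/r₁ − 1/a_t)] = 4049 m/s.
Δv₁ = v_p − v_c1 = 774.8 m/s.
At r₂: circular v_c2 = √(μ/r₂) = 1816 m/s; transfer-apoapsis v_a = √[μ(2/r₂ − 1/a_t)] = 1246 m/s.
Δv₂ = v_c2 − v_a = 570.2 m/s.
Total Δv = Δv₁ + Δv₂ = 1345 m/s = 1.345 km/s.

Δv_total ≈ 1.345 km/s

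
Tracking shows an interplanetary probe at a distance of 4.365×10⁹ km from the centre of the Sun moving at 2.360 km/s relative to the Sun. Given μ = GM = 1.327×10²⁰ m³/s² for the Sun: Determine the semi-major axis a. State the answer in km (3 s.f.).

a ≈ 2.40×10⁹ km

r = 4.365×10¹² m.
Specific orbital energy ε = v²/2 − μ/r = (2360)²/2 − 1.327×10²⁰/4.365×10¹² = -2.762×10⁷ J/kg.
Since ε = −μ/(2a), a = −μ/(2ε) = 2.403×10¹² m = 2.4026×10⁹ km.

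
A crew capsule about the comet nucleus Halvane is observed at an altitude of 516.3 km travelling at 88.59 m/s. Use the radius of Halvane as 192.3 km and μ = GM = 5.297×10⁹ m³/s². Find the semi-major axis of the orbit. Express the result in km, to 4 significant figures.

a ≈ 745.8 km

r = 192.3 + 516.3 = 708.60 km = 7.086×10⁵ m.
Vis-viva rearranged: 1/a = 2/r − v²/μ = 2.822×10⁻⁶ − 1.482×10⁻⁶ = 1.341×10⁻⁶ m⁻¹.
a = 7.458×10⁵ m = 745.80 km.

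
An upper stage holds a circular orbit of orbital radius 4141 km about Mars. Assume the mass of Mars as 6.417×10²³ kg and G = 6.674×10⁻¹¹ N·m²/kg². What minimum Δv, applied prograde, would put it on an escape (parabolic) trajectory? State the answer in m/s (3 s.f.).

Δv ≈ 1330 m/s

μ = GM = 6.674×10⁻¹¹ × 6.417×10²³ = 4.283×10¹³ m³/s².
r = 4141 km = 4.141×10⁶ m.
Circular speed v_c = √(μ/r) = 3216 m/s.
Escape speed v_esc = √(2μ/r) = √2 × v_c = 4548 m/s.
Δv = v_esc − v_c = 1332 m/s.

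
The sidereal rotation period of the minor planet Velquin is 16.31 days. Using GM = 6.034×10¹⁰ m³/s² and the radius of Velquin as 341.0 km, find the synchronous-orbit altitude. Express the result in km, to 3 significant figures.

T = 16.31 days = 1.409×10⁶ s.
A synchronous orbit has period T, so by Kepler's third law a = (μT²/4π²)^(1/3).
μT²/4π² = 6.034×10¹⁰ × (1.409×10⁶)² / 39.48 = 3.035×10²¹ m³.
a = 1.448×10⁷ m = 14479 km.
Altitude h = a − R = 14479 − 341.0 = 14138 km.

h_sync ≈ 14100 km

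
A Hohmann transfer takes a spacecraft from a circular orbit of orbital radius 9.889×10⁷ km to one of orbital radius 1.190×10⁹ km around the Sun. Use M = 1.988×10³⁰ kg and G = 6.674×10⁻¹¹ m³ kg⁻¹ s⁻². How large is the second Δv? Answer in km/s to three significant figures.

μ = GM = 6.674×10⁻¹¹ × 1.988×10³⁰ = 1.327×10²⁰ m³/s².
r₁ = 9.889×10⁷ km = 9.889×10¹⁰ m.
r₂ = 1.190×10⁹ km = 1.190×10¹² m.
Transfer ellipse a_t = (r₁ + r₂)/2 = 6.444×10¹¹ m.
At r₁: circular v_c1 = √(μ/r₁) = 36630 m/s; transfer-perihelion v_p = √[μ(2/r₁ − 1/a_t)] = 49770 m/s.
At r₂: circular v_c2 = √(μ/r₂) = 10560 m/s; transfer-aphelion v_a = √[μ(2/r₂ − 1/a_t)] = 4136 m/s.
Δv₂ = v_c2 − v_a = 6423 m/s.
= 6.423 km/s.

Δv ≈ 6.42 km/s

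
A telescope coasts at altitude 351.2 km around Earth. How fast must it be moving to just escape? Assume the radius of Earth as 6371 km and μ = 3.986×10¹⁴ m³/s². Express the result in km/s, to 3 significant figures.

v_esc ≈ 10.9 km/s

r = 6371 + 351.2 = 6722.2 km = 6.7222×10⁶ m.
Escape speed v_esc = √(2μ/r) = √(2 × 3.986×10¹⁴ / 6.722×10⁶) = √(1.186×10⁸) = 10890 m/s.
= 10.89 km/s.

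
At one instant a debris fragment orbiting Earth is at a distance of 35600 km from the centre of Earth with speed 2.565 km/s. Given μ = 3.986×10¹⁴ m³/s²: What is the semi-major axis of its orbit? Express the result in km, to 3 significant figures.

a ≈ 25200 km

r = 3.560×10⁷ m.
Vis-viva rearranged: 1/a = 2/r − v²/μ = 5.618×10⁻⁸ − 1.651×10⁻⁸ = 3.967×10⁻⁸ m⁻¹.
a = 2.521×10⁷ m = 25205 km.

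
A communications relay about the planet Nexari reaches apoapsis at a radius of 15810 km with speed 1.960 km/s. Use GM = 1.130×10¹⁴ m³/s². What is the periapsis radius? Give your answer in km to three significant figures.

periapsis radius ≈ 5810 km

r_a = 1.581×10⁷ m.
Specific energy ε = v²/2 − μ/r = -5.227×10⁶ J/kg, so a = −μ/(2ε) = 1.081×10⁷ m.
The apsides satisfy r_p + r_a = 2a, so the periapsis radius is 2a − r_a = 5.810×10⁶ m = 5810.3 km.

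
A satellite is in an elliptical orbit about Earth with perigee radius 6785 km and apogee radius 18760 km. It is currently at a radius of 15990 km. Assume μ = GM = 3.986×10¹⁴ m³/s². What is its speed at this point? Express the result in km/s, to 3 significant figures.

Semi-major axis a = (r_p + r_a)/2 = 12772 km = 1.277×10⁷ m.
Vis-viva: v² = μ(2/r − 1/a) = 3.986×10¹⁴ × (1.251×10⁻⁷ − 7.829×10⁻⁸) = 1.865×10⁷ m²/s².
v = 4318 m/s = 4.318 km/s.

v ≈ 4.32 km/s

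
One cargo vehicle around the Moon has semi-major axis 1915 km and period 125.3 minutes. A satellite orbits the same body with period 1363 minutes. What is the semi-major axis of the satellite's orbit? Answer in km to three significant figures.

Kepler's third law: a³ ∝ T², so a₂ = a₁ (T₂/T₁)^(2/3).
T₂/T₁ = 10.88, (T₂/T₁)^(2/3) = 4.909.
a₂ = 1915 × 4.909 = 9402 km.

a₂ ≈ 9400 km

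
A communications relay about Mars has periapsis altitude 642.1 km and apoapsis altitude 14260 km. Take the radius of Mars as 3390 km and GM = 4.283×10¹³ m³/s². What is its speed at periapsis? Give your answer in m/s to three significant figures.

r_p = 3390 + 642.1 = 4032.1 km = 4.0321×10⁶ m.
r_a = 3390 + 14260 = 17650 km = 1.7650×10⁷ m.
Semi-major axis a = (r_p + r_a)/2 = 10841 km = 1.084×10⁷ m.
Vis-viva: v² = μ(2/r − 1/a) = 4.283×10¹³ × (4.960×10⁻⁷ − 9.224×10⁻⁸) = 1.729×10⁷ m²/s².
v = 4159 m/s.

v ≈ 4160 m/s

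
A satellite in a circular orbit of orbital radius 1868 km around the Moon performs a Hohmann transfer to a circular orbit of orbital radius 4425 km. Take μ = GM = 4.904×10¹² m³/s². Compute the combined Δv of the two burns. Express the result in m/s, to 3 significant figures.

r₁ = 1868 km = 1.868×10⁶ m.
r₂ = 4425 km = 4.425×10⁶ m.
Transfer ellipse a_t = (r₁ + r₂)/2 = 3.146×10⁶ m.
At r₁: circular v_c1 = √(μ/r₁) = 1620 m/s; transfer-perilune v_p = √[μ(2/r₁ − 1/a_t)] = 1921 m/s.
Δv₁ = v_p − v_c1 = 301.2 m/s.
At r₂: circular v_c2 = √(μ/r₂) = 1053 m/s; transfer-apolune v_a = √[μ(2/r₂ − 1/a_t)] = 811.1 m/s.
Δv₂ = v_c2 − v_a = 241.6 m/s.
Total Δv = Δv₁ + Δv₂ = 542.8 m/s.

Δv_total ≈ 543 m/s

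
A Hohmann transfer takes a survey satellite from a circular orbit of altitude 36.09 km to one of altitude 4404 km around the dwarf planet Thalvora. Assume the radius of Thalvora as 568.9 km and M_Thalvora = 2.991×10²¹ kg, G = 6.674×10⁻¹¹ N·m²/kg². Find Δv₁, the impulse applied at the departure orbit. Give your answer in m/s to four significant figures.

Δv ≈ 192.6 m/s

μ = GM = 6.674×10⁻¹¹ × 2.991×10²¹ = 1.996×10¹¹ m³/s².
r₁ = 568.9 + 36.09 = 604.99 km = 6.0499×10⁵ m.
r₂ = 568.9 + 4404 = 4972.9 km = 4.9729×10⁶ m.
Transfer ellipse a_t = (r₁ + r₂)/2 = 2.789×10⁶ m.
At r₁: circular v_c1 = √(μ/r₁) = 574.4 m/s; transfer-periapsis v_p = √[μ(2/r₁ − 1/a_t)] = 767.0 m/s.
Δv₁ = v_p − v_c1 = 192.6 m/s.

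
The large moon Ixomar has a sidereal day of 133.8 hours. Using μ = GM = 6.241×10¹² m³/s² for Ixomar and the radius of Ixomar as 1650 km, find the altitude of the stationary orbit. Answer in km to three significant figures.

h_sync ≈ 31600 km

T = 133.8 hours = 4.817×10⁵ s.
A synchronous orbit has period T, so by Kepler's third law a = (μT²/4π²)^(1/3).
μT²/4π² = 6.241×10¹² × (4.817×10⁵)² / 39.48 = 3.668×10²² m³.
a = 3.323×10⁷ m = 33225 km.
Altitude h = a − R = 33225 − 1650 = 31575 km.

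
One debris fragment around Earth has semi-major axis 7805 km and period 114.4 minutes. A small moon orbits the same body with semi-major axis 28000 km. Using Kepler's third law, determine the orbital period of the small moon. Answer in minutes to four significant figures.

Kepler's third law: T² ∝ a³, so T₂ = T₁ (a₂/a₁)^(3/2).
a₂/a₁ = 3.587, (a₂/a₁)^(3/2) = 6.795.
T₂ = 114.4 × 6.795 = 777.3 minutes.

T₂ ≈ 777.3 minutes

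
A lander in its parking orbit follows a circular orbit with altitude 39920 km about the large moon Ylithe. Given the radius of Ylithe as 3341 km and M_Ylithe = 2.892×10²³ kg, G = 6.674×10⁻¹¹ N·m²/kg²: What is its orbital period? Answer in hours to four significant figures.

T ≈ 113.0 hours

μ = GM = 6.674×10⁻¹¹ × 2.892×10²³ = 1.930×10¹³ m³/s².
r = 3341 + 39920 = 43261 km = 4.3261×10⁷ m.
Kepler's third law: T = 2π√(r³/μ) = 2π√((4.326×10⁷)³ / 1.930×10¹³).
r³/μ = 4.195×10⁹ s², so T = 2π × 6.477×10⁴ = 4.069×10⁵ s.
Converting: 4.069×10⁵ s ÷ 3600 = 113.0 hours.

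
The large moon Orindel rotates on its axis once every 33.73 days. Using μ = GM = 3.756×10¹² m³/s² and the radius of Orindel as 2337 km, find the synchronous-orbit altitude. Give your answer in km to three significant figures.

T = 33.73 days = 2.914×10⁶ s.
A synchronous orbit has period T, so by Kepler's third law a = (μT²/4π²)^(1/3).
μT²/4π² = 3.756×10¹² × (2.914×10⁶)² / 39.48 = 8.080×10²³ m³.
a = 9.314×10⁷ m = 93141 km.
Altitude h = a − R = 93141 − 2337 = 90804 km.

h_sync ≈ 90800 km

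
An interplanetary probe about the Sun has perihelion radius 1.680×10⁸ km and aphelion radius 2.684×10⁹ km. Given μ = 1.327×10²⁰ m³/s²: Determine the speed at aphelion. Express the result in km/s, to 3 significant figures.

v ≈ 2.41 km/s

Semi-major axis a = (r_p + r_a)/2 = 1.4260×10⁹ km = 1.426×10¹² m.
Vis-viva: v² = μ(2/r − 1/a) = 1.327×10²⁰ × (7.452×10⁻¹³ − 7.013×10⁻¹³) = 5.825×10⁶ m²/s².
v = 2413 m/s = 2.413 km/s.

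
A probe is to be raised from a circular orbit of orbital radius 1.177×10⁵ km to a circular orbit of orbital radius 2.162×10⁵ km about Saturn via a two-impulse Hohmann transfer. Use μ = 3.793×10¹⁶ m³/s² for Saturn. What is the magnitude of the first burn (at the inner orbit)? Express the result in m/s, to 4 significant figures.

r₁ = 1.177×10⁵ km = 1.177×10⁸ m.
r₂ = 2.162×10⁵ km = 2.162×10⁸ m.
Transfer ellipse a_t = (r₁ + r₂)/2 = 1.670×10⁸ m.
At r₁: circular v_c1 = √(μ/r₁) = 17950 m/s; transfer-perikrone v_p = √[μ(2/r₁ − 1/a_t)] = 20430 m/s.
Δv₁ = v_p − v_c1 = 2477 m/s.

Δv ≈ 2477 m/s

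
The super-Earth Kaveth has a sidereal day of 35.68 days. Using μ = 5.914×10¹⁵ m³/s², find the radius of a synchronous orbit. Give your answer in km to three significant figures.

T = 35.68 days = 3.083×10⁶ s.
A synchronous orbit has period T, so by Kepler's third law a = (μT²/4π²)^(1/3).
μT²/4π² = 5.914×10¹⁵ × (3.083×10⁶)² / 39.48 = 1.424×10²⁷ m³.
a = 1.125×10⁹ m = 1.1249×10⁶ km.

r_sync ≈ 1.12×10⁶ km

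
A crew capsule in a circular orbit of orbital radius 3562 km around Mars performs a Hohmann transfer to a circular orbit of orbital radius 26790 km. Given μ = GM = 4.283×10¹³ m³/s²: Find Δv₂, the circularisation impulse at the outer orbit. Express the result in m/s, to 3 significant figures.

r₁ = 3562 km = 3.562×10⁶ m.
r₂ = 26790 km = 2.679×10⁷ m.
Transfer ellipse a_t = (r₁ + r₂)/2 = 1.518×10⁷ m.
At r₁: circular v_c1 = √(μ/r₁) = 3468 m/s; transfer-periapsis v_p = √[μ(2/r₁ − 1/a_t)] = 4607 m/s.
At r₂: circular v_c2 = √(μ/r₂) = 1264 m/s; transfer-apoapsis v_a = √[μ(2/r₂ − 1/a_t)] = 612.6 m/s.
Δv₂ = v_c2 − v_a = 651.8 m/s.

Δv ≈ 652 m/s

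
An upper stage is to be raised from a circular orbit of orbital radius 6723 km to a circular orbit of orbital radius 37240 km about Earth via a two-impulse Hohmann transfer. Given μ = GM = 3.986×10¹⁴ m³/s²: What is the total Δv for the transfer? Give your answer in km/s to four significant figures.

r₁ = 6723 km = 6.723×10⁶ m.
r₂ = 37240 km = 3.724×10⁷ m.
Transfer ellipse a_t = (r₁ + r₂)/2 = 2.198×10⁷ m.
At r₁: circular v_c1 = √(μ/r₁) = 7700 m/s; transfer-perigee v_p = √[μ(2/r₁ − 1/a_t)] = 10020 m/s.
Δv₁ = v_p − v_c1 = 2322 m/s.
At r₂: circular v_c2 = √(μ/r₂) = 3272 m/s; transfer-apogee v_a = √[μ(2/r₂ − 1/a_t)] = 1809 m/s.
Δv₂ = v_c2 − v_a = 1462 m/s.
Total Δv = Δv₁ + Δv₂ = 3785 m/s = 3.785 km/s.

Δv_total ≈ 3.785 km/s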